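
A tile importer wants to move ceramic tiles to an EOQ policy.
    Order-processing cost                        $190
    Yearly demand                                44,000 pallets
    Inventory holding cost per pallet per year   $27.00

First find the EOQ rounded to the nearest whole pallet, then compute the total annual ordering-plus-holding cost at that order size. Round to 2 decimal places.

Optimal lot size Q* = (2 × 44,000 × $190 / $27)^½ ≈ 786.93 → Q = 787 pallets
Annual ordering cost = (D/Q)·S = (44,000/787) × 190 = $10,622.62
Annual holding cost  = (Q/2)·H = (787/2) × 27 = $10,624.50
Total = $10,622.62 + $10,624.50 = $21,247.12

$21,247.12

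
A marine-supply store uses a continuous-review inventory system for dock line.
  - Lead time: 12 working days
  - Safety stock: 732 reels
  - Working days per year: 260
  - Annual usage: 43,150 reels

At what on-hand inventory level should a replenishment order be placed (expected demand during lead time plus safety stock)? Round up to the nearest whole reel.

Daily demand d = 43,150 / 260 = 165.962 reels/day
Demand during lead time = 165.962 × 12 = 1,991.54
Reorder point = 1,991.54 + 732 = 2,723.54 → round up

2,724 reels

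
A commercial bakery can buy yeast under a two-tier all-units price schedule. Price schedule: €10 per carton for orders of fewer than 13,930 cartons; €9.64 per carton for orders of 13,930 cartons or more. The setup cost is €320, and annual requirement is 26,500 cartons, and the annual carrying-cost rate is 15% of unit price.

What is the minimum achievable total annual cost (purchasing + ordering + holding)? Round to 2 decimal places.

€266,140.15

H₁ = 15%×€10 = €1.5000;  H₂ = 15%×€9.64 = €1.4460
EOQ₁ = √(2×26,500×320/1.5000) = 3,362.54  (< 13,930, feasible at tier 1)
EOQ₂ = √(2×26,500×320/1.4460) = 3,424.75  (< 13,930 → use Q = 13,930 at tier-2 price)
TC(tier 1 (EOQ₁), Q≈3,362.5) = €270,043.81
TC(tier 2, Q≈13,930.0) = €266,140.15
Minimum at tier 2: €266,140.15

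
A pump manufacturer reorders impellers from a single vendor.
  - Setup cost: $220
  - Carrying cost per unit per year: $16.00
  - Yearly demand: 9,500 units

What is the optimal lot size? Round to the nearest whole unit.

511 units

Optimal lot size Q* = (2 × 9,500 × $220 / $16)^½ ≈ 511.13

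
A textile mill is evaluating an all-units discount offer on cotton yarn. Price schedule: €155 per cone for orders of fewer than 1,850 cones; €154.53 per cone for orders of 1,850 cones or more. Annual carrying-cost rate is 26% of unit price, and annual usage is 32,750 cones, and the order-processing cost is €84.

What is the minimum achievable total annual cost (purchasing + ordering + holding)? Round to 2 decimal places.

€5,091,140.62

H₁ = 26%×€155 = €40.3000;  H₂ = 26%×€154.53 = €40.1778
EOQ₁ = √(2×32,750×84/40.3000) = 369.49  (< 1,850, feasible at tier 1)
EOQ₂ = √(2×32,750×84/40.1778) = 370.06  (< 1,850 → use Q = 1,850 at tier-2 price)
TC(tier 1 (EOQ₁), Q≈369.5) = €5,091,140.62
TC(tier 2, Q≈1,850.0) = €5,099,508.99
Minimum at tier 1 (EOQ₁): €5,091,140.62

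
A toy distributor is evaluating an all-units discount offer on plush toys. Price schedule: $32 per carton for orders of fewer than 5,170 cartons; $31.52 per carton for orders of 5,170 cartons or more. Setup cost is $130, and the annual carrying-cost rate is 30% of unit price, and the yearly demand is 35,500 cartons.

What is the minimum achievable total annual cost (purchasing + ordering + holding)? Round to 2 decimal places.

H₁ = 30%×$32 = $9.6000;  H₂ = 30%×$31.52 = $9.4560
EOQ₁ = √(2×35,500×130/9.6000) = 980.54  (< 5,170, feasible at tier 1)
EOQ₂ = √(2×35,500×130/9.4560) = 987.98  (< 5,170 → use Q = 5,170 at tier-2 price)
TC(tier 1 (EOQ₁), Q≈980.5) = $1,145,413.18
TC(tier 2, Q≈5,170.0) = $1,144,296.41
Minimum at tier 2: $1,144,296.41

$1,144,296.41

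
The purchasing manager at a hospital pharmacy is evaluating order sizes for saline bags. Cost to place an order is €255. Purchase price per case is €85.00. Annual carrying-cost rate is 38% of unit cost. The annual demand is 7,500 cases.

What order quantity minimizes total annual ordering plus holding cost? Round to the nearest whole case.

344 cases

Holding cost per case per year: H = 38% × €85 = €32.3000
EOQ = √(2DS/H) = √(2 × 7,500 × 255 / 32.3)
    = √(118,421.05) ≈ 344.12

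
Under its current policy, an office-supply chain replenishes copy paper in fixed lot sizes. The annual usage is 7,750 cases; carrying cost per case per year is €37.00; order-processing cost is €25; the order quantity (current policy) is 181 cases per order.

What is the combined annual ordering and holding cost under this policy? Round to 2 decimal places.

€4,418.94

Annual ordering cost = (D/Q)·S = (7,750/181) × 25 = €1,070.44
Annual holding cost  = (Q/2)·H = (181/2) × 37 = €3,348.50
Total = €1,070.44 + €3,348.50 = €4,418.94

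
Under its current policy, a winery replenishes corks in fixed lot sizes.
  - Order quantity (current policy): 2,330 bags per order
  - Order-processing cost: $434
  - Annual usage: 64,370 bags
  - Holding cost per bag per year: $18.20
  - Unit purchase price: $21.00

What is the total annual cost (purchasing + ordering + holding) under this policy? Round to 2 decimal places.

$1,384,962.95

Annual ordering cost = (D/Q)·S = (64,370/2,330) × 434 = $11,989.95
Annual holding cost  = (Q/2)·H = (2,330/2) × 18.2 = $21,203.00
Purchase cost = D·C = 64,370 × 21 = $1,351,770.00
Total = $11,989.95 + $21,203.00 + $1,351,770.00 = $1,384,962.95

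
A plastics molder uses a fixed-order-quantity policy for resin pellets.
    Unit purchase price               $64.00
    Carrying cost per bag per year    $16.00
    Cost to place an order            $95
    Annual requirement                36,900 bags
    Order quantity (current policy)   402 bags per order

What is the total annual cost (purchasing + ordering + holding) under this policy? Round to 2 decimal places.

Ordering: D/Q × S = 36,900/402 × $95 = $8,720.15
Holding:  Q/2 × H = 402/2 × $16 = $3,216.00
Purchase cost = D·C = 36,900 × 64 = $2,361,600.00
Total = $8,720.15 + $3,216.00 + $2,361,600.00 = $2,373,536.15

$2,373,536.15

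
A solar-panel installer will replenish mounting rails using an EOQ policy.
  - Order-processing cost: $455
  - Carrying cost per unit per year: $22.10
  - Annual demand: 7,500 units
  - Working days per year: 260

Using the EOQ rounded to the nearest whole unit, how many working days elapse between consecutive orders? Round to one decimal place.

2DS/H = 2·7,500·455/22.1 = 308,823.53
EOQ = √308,823.53 ≈ 555.72 → Q = 556 units
T = Q/D × 260 days = 556/7,500 × 260 = 19.275 days

19.3 days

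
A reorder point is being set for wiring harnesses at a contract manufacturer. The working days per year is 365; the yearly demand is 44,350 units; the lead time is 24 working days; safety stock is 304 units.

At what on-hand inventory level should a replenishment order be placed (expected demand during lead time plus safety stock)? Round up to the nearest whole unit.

Daily demand d = 44,350 / 365 = 121.507 units/day
Demand during lead time = 121.507 × 24 = 2,916.16
Reorder point = 2,916.16 + 304 = 3,220.16 → round up

3,221 units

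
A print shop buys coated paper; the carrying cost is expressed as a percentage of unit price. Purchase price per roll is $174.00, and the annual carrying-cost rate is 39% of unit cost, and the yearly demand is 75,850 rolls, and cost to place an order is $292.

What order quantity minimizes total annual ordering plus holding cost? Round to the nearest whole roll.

808 rolls

Holding cost per roll per year: H = 39% × $174 = $67.8600
EOQ = √(2DS/H) = √(2 × 75,850 × 292 / 67.86)
    = √(652,761.57) ≈ 807.94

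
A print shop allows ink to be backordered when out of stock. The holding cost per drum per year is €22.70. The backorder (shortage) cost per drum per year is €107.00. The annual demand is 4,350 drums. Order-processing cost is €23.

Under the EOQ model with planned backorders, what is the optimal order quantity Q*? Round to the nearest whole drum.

Basic EOQ = √(2·4,350·23/22.7) = 93.888
Backorder adjustment √((H+b)/b) = √((22.7+107)/107) = 1.1010
Q* = 93.888 × 1.1010 ≈ 103.37

103 drums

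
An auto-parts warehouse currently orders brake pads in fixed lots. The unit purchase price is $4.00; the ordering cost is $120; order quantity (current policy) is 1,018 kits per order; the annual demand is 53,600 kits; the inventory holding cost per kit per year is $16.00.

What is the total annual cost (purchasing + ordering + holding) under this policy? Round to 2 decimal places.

Ordering: D/Q × S = 53,600/1,018 × $120 = $6,318.27
Holding:  Q/2 × H = 1,018/2 × $16 = $8,144.00
Purchase cost = D·C = 53,600 × 4 = $214,400.00
Total = $6,318.27 + $8,144.00 + $214,400.00 = $228,862.27

$228,862.27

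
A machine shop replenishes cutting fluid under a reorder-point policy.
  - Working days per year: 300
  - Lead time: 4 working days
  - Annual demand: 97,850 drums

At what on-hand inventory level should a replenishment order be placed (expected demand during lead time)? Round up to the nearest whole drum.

Daily demand d = 97,850 / 300 = 326.167 drums/day
Demand during lead time = 326.167 × 4 = 1,304.67
Reorder point = 1,304.67 → round up

1,305 drums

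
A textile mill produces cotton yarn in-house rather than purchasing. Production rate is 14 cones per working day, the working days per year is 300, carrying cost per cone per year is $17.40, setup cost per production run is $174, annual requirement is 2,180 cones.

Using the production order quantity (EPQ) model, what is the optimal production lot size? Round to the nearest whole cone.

d = 2,180/300 = 7.2667 cones/day;  effective holding cost H(1 − d/p) = 17.4·(1 − 7.2667/14) = 8.36857
Q* = √(2DS / H_eff) = √(2·2,180·174 / 8.36857) ≈ 301.09

301 cones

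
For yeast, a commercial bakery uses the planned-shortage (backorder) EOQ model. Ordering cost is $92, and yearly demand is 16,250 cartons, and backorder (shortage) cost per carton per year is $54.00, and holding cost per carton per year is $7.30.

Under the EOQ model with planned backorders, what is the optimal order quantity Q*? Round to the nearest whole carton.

Basic EOQ = √(2·16,250·92/7.3) = 639.991
Backorder adjustment √((H+b)/b) = √((7.3+54)/54) = 1.0655
Q* = 639.991 × 1.0655 ≈ 681.88

682 cartons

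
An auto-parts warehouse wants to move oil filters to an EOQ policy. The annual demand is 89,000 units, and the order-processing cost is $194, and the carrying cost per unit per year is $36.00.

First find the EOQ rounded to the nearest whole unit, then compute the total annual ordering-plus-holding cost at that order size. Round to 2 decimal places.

$35,258.36

2DS/H = 2·89,000·194/36 = 959,222.22
EOQ = √959,222.22 ≈ 979.40 → Q = 979 units
Orders/yr = 89,000/979 = 90.909; ordering cost = 90.909 × $194 = $17,636.36
Average inventory = 979/2 = 489.5; holding cost = 489.5 × $36 = $17,622.00
Total = $17,636.36 + $17,622.00 = $35,258.36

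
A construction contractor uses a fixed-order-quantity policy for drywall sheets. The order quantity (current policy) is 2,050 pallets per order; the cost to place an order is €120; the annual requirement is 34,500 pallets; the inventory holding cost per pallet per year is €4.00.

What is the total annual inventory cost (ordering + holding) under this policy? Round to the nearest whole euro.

€6,120

Orders/yr = 34,500/2,050 = 16.829; ordering cost = 16.829 × €120 = €2,019.51
Average inventory = 2,050/2 = 1025; holding cost = 1025 × €4 = €4,100.00
Total = €2,019.51 + €4,100.00 = €6,119.51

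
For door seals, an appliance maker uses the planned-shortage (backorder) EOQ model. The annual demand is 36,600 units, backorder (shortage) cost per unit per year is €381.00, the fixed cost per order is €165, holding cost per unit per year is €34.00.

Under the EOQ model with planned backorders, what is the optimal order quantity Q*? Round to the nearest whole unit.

Q* = √(2DS/H) · √((H + b)/b)
   = √(2 × 36,600 × 165 / 34) · √((34 + 381) / 381)
   = 596.016 × 1.0437 ≈ 622.04

622 units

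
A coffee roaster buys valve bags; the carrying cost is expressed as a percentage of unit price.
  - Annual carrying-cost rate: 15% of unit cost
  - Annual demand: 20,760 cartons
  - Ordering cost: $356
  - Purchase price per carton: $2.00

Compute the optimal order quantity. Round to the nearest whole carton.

7,019 cartons

Carrying cost H = $2 × 15% = $0.3000/carton/yr
Optimal lot size Q* = (2 × 20,760 × $356 / $0.3)^½ ≈ 7,019.29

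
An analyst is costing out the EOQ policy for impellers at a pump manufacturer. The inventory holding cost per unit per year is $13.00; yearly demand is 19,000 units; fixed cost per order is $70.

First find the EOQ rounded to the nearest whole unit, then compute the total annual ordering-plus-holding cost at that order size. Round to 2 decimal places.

$5,880.48

Q* = √(2·D·S / H) = √(2·19,000·70 / 13) = √204,615.4 ≈ 452.34 → Q = 452 units
Ordering: D/Q × S = 19,000/452 × $70 = $2,942.48
Holding:  Q/2 × H = 452/2 × $13 = $2,938.00
Total = $2,942.48 + $2,938.00 = $5,880.48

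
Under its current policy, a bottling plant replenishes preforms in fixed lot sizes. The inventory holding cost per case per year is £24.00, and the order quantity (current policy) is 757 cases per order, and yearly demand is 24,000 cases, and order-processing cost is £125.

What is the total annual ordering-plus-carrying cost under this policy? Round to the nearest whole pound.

£13,047

Ordering: D/Q × S = 24,000/757 × £125 = £3,963.01
Holding:  Q/2 × H = 757/2 × £24 = £9,084.00
Total = £3,963.01 + £9,084.00 = £13,047.01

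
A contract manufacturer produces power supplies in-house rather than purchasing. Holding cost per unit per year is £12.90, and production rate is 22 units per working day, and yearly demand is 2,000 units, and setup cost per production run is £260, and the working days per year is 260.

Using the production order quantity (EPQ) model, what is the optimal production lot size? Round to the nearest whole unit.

Daily demand d = 2,000/260 = 7.692; p = 22; 1 − d/p = 0.65035
EPQ = √(2DS / (H(1 − d/p)))
    = √(2 × 2,000 × 260 / (12.9 × 0.65035)) ≈ 352.09

352 units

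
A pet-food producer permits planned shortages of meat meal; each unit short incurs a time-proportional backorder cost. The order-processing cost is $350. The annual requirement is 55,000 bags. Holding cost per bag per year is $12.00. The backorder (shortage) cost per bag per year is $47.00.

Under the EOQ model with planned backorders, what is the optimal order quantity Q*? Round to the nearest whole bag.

2,007 bags

Q* = √(2DS/H) · √((H + b)/b)
   = √(2 × 55,000 × 350 / 12) · √((12 + 47) / 47)
   = 1,791.182 × 1.1204 ≈ 2,006.86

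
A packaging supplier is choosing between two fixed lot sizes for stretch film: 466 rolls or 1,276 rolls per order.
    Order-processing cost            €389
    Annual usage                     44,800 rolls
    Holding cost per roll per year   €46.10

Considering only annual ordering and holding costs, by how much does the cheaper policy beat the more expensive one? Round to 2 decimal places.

€5,069.24

Annual cost at Q: ordering D·S/Q plus holding Q·H/2.
TC(466) = (44,800/466)×389 + (466/2)×46.1 = €48,138.72
TC(1,276) = (44,800/1,276)×389 + (1,276/2)×46.1 = €43,069.48
Cheaper: Q = 1,276.  Difference = €5,069.24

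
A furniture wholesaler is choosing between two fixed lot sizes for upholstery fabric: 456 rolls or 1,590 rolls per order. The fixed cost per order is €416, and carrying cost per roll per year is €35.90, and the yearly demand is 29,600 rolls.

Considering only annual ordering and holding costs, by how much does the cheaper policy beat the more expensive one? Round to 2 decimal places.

€1,096.19

TC(Q) = (D/Q)S + (Q/2)H
TC(456) = (29,600/456)×416 + (456/2)×35.9 = €35,188.71
TC(1,590) = (29,600/1,590)×416 + (1,590/2)×35.9 = €36,284.90
Cheaper: Q = 456.  Difference = €1,096.19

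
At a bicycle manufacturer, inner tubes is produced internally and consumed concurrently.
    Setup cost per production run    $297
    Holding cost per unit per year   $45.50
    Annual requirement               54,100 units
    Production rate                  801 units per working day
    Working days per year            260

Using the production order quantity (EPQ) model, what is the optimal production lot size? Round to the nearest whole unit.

977 units

Daily demand d = 54,100/260 = 208.077; p = 801; 1 − d/p = 0.74023
EPQ = √(2DS / (H(1 − d/p)))
    = √(2 × 54,100 × 297 / (45.5 × 0.74023)) ≈ 976.79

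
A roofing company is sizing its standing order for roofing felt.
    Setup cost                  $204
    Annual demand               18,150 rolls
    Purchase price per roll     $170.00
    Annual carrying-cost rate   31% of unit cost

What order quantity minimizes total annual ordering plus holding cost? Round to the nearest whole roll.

375 rolls

Carrying cost H = $170 × 31% = $52.7000/roll/yr
EOQ = √(2DS/H) = √(2 × 18,150 × 204 / 52.7)
    = √(140,516.13) ≈ 374.85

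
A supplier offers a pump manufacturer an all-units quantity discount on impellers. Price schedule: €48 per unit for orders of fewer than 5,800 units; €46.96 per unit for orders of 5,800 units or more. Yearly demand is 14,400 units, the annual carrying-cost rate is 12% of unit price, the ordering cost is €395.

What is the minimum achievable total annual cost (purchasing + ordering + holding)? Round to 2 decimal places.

H₁ = 12%×€48 = €5.7600;  H₂ = 12%×€46.96 = €5.6352
EOQ₁ = √(2×14,400×395/5.7600) = 1,405.35  (< 5,800, feasible at tier 1)
EOQ₂ = √(2×14,400×395/5.6352) = 1,420.82  (< 5,800 → use Q = 5,800 at tier-2 price)
TC(tier 1 (EOQ₁), Q≈1,405.3) = €699,294.80
TC(tier 2, Q≈5,800.0) = €693,546.77
Minimum at tier 2: €693,546.77

€693,546.77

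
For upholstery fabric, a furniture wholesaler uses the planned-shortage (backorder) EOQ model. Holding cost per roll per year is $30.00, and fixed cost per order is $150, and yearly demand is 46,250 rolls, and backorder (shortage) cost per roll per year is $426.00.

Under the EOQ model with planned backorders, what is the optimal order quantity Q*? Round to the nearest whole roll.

704 rolls

Q* = √(2DS/H) · √((H + b)/b)
   = √(2 × 46,250 × 150 / 30) · √((30 + 426) / 426)
   = 680.074 × 1.0346 ≈ 703.61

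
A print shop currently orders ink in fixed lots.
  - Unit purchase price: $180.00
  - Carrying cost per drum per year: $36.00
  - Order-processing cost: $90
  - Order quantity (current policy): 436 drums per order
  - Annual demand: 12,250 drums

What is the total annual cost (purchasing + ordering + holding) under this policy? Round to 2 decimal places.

Annual ordering cost = (D/Q)·S = (12,250/436) × 90 = $2,528.67
Annual holding cost  = (Q/2)·H = (436/2) × 36 = $7,848.00
Purchase cost = D·C = 12,250 × 180 = $2,205,000.00
Total = $2,528.67 + $7,848.00 + $2,205,000.00 = $2,215,376.67

$2,215,376.67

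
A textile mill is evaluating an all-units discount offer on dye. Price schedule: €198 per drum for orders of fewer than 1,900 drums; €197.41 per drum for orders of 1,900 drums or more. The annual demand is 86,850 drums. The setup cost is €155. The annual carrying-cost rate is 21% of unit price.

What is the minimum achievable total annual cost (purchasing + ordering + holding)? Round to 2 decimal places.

€17,191,526.93

H₁ = 21%×€198 = €41.5800;  H₂ = 21%×€197.41 = €41.4561
EOQ₁ = √(2×86,850×155/41.5800) = 804.68  (< 1,900, feasible at tier 1)
EOQ₂ = √(2×86,850×155/41.4561) = 805.88  (< 1,900 → use Q = 1,900 at tier-2 price)
TC(tier 1 (EOQ₁), Q≈804.7) = €17,229,758.62
TC(tier 2, Q≈1,900.0) = €17,191,526.93
Minimum at tier 2: €17,191,526.93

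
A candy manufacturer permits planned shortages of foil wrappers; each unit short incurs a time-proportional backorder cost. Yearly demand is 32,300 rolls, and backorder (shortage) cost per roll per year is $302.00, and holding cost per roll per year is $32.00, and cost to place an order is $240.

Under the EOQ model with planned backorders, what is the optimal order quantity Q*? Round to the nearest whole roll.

Q* = √(2DS/H) · √((H + b)/b)
   = √(2 × 32,300 × 240 / 32) · √((32 + 302) / 302)
   = 696.060 × 1.0516 ≈ 732.01

732 rolls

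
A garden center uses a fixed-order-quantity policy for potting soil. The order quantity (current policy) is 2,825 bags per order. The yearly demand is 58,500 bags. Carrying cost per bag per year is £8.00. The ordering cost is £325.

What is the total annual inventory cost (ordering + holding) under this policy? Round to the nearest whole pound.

Orders/yr = 58,500/2,825 = 20.708; ordering cost = 20.708 × £325 = £6,730.09
Average inventory = 2,825/2 = 1412.5; holding cost = 1412.5 × £8 = £11,300.00
Total = £6,730.09 + £11,300.00 = £18,030.09

£18,030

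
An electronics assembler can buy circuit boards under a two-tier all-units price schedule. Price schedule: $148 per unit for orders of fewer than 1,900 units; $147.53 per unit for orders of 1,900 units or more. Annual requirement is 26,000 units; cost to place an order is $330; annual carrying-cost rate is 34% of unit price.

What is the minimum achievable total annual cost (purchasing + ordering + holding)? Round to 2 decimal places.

$3,877,385.22

H₁ = 34%×$148 = $50.3200;  H₂ = 34%×$147.53 = $50.1602
EOQ₁ = √(2×26,000×330/50.3200) = 583.97  (< 1,900, feasible at tier 1)
EOQ₂ = √(2×26,000×330/50.1602) = 584.90  (< 1,900 → use Q = 1,900 at tier-2 price)
TC(tier 1 (EOQ₁), Q≈584.0) = $3,877,385.22
TC(tier 2, Q≈1,900.0) = $3,887,947.98
Minimum at tier 1 (EOQ₁): $3,877,385.22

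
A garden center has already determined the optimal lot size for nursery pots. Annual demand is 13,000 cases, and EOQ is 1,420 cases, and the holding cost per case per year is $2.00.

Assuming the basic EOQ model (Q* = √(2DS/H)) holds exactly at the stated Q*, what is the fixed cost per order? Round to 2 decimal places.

$155.11

EOQ relation: Q² = 2DS/H, so rearrange for the unknown.
S = Q²H / (2D) = 1,420² × 2 / (2 × 13,000) = 155.1077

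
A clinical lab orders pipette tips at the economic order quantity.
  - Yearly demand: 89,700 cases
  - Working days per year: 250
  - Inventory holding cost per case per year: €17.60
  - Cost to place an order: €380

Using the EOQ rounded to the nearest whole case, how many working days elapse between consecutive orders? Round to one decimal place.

5.5 days

Q* = √(2·D·S / H) = √(2·89,700·380 / 17.6) = √3,873,409.1 ≈ 1,968.10 → Q = 1,968 cases
Cycle time = (working days × Q)/D = (250 × 1,968) / 89,700 = 5.485 days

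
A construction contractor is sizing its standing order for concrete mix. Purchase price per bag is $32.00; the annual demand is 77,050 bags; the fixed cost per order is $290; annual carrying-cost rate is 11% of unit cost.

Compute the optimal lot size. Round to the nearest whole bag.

3,563 bags

Carrying cost H = $32 × 11% = $3.5200/bag/yr
Optimal lot size Q* = (2 × 77,050 × $290 / $3.52)^½ ≈ 3,563.11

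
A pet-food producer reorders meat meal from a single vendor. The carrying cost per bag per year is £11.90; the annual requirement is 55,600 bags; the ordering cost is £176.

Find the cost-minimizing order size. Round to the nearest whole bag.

Q* = √(2·D·S / H) = √(2·55,600·176 / 11.9) = √1,644,638.7 ≈ 1,282.43

1,282 bags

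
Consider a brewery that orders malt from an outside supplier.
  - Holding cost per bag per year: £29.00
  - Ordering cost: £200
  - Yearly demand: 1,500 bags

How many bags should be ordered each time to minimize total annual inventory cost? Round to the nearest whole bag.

144 bags

EOQ = √(2DS/H) = √(2 × 1,500 × 200 / 29)
    = √(20,689.66) ≈ 143.84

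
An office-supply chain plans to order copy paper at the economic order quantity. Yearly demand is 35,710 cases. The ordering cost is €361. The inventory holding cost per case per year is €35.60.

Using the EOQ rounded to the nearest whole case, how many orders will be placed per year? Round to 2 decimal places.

Optimal lot size Q* = (2 × 35,710 × €361 / €35.6)^½ ≈ 851.02 → Q = 851
Orders per year = D/Q = 35,710 / 851 = 41.962

41.96 orders per year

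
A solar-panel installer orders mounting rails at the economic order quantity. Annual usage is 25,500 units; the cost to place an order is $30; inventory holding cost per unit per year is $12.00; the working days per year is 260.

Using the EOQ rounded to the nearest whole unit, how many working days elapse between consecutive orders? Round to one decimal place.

Optimal lot size Q* = (2 × 25,500 × $30 / $12)^½ ≈ 357.07 → Q = 357 units
Cycle time = (working days × Q)/D = (260 × 357) / 25,500 = 3.640 days

3.6 days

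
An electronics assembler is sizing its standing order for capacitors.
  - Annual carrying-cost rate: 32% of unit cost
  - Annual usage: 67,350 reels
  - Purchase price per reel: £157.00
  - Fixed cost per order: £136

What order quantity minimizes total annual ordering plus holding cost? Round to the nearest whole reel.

604 reels

Carrying cost H = £157 × 32% = £50.2400/reel/yr
2DS/H = 2·67,350·136/50.24 = 364,633.76
EOQ = √364,633.76 ≈ 603.85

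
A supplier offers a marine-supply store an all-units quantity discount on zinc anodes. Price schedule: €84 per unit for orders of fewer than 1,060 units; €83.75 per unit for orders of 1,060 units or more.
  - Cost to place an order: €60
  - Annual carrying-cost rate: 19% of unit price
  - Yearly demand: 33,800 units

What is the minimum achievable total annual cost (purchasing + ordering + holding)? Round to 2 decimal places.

€2,841,096.83

H₁ = 19%×€84 = €15.9600;  H₂ = 19%×€83.75 = €15.9125
EOQ₁ = √(2×33,800×60/15.9600) = 504.12  (< 1,060, feasible at tier 1)
EOQ₂ = √(2×33,800×60/15.9125) = 504.87  (< 1,060 → use Q = 1,060 at tier-2 price)
TC(tier 1 (EOQ₁), Q≈504.1) = €2,847,245.73
TC(tier 2, Q≈1,060.0) = €2,841,096.83
Minimum at tier 2: €2,841,096.83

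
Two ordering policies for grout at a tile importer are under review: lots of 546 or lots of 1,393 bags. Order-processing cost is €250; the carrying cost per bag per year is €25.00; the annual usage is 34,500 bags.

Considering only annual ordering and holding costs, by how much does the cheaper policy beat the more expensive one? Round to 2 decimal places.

Annual cost at Q: ordering D·S/Q plus holding Q·H/2.
TC(546) = (34,500/546)×250 + (546/2)×25 = €22,621.70
TC(1,393) = (34,500/1,393)×250 + (1,393/2)×25 = €23,604.17
|ΔTC| = |€22,621.70 − €23,604.17| = €982.47

€982.47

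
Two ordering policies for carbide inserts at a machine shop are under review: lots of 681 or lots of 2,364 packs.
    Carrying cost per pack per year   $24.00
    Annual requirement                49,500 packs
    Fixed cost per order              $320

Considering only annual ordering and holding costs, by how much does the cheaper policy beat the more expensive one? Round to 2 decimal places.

$3,636.60

TC(Q) = (D/Q)S + (Q/2)H
TC(681) = (49,500/681)×320 + (681/2)×24 = $31,431.91
TC(2,364) = (49,500/2,364)×320 + (2,364/2)×24 = $35,068.51
Cheaper: Q = 681.  Difference = $3,636.60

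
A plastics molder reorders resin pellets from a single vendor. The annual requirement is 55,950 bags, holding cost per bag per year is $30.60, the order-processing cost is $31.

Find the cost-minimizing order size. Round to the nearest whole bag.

2DS/H = 2·55,950·31/30.6 = 113,362.75
EOQ = √113,362.75 ≈ 336.69

337 bags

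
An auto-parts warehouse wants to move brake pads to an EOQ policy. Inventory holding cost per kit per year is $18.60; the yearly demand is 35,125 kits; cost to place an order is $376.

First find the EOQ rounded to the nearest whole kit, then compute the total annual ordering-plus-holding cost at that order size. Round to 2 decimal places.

$22,165.30

Optimal lot size Q* = (2 × 35,125 × $376 / $18.6)^½ ≈ 1,191.68 → Q = 1,192 kits
Ordering: D/Q × S = 35,125/1,192 × $376 = $11,079.70
Holding:  Q/2 × H = 1,192/2 × $18.6 = $11,085.60
Total = $11,079.70 + $11,085.60 = $22,165.30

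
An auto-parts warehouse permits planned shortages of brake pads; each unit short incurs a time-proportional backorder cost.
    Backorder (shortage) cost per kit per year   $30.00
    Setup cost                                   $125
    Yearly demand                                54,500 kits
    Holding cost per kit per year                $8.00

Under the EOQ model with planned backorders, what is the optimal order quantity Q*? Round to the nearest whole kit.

1,469 kits

Q* = √(2DS/H) · √((H + b)/b)
   = √(2 × 54,500 × 125 / 8) · √((8 + 30) / 30)
   = 1,305.038 × 1.1255 ≈ 1,468.77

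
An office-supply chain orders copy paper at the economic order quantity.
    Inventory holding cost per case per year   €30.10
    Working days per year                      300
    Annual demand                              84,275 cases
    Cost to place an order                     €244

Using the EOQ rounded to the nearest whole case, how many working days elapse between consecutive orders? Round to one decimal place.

4.2 days

Optimal lot size Q* = (2 × 84,275 × €244 / €30.1)^½ ≈ 1,168.90 → Q = 1,169 cases
T = Q/D × 300 days = 1,169/84,275 × 300 = 4.161 days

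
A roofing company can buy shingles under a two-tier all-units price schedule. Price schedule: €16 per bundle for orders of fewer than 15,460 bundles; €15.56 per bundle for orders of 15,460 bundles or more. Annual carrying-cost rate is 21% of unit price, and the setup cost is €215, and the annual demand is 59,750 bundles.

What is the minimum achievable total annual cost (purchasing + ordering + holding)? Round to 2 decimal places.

€955,799.48

H₁ = 21%×€16 = €3.3600;  H₂ = 21%×€15.56 = €3.2676
EOQ₁ = √(2×59,750×215/3.3600) = 2,765.24  (< 15,460, feasible at tier 1)
EOQ₂ = √(2×59,750×215/3.2676) = 2,804.07  (< 15,460 → use Q = 15,460 at tier-2 price)
TC(tier 1 (EOQ₁), Q≈2,765.2) = €965,291.22
TC(tier 2, Q≈15,460.0) = €955,799.48
Minimum at tier 2: €955,799.48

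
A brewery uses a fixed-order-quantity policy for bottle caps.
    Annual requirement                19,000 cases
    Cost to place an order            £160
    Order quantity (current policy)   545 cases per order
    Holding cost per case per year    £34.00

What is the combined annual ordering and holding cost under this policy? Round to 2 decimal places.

Orders/yr = 19,000/545 = 34.862; ordering cost = 34.862 × £160 = £5,577.98
Average inventory = 545/2 = 272.5; holding cost = 272.5 × £34 = £9,265.00
Total = £5,577.98 + £9,265.00 = £14,842.98

£14,842.98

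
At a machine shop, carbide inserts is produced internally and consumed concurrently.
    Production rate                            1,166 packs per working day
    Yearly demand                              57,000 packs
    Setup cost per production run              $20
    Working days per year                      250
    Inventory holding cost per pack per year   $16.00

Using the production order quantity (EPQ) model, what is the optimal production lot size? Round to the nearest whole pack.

421 packs

d = 57,000/250 = 228.0000 packs/day;  effective holding cost H(1 − d/p) = 16·(1 − 228.0000/1166) = 12.87136
Q* = √(2DS / H_eff) = √(2·57,000·20 / 12.87136) ≈ 420.88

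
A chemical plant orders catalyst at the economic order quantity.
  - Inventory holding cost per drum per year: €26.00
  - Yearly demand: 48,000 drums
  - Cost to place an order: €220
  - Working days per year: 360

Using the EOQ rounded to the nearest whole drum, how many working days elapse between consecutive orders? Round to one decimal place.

2DS/H = 2·48,000·220/26 = 812,307.69
EOQ = √812,307.69 ≈ 901.28 → Q = 901 drums
Days between orders = 360 / (D/Q) = 360 / 53.274 ≈ 6.758

6.8 days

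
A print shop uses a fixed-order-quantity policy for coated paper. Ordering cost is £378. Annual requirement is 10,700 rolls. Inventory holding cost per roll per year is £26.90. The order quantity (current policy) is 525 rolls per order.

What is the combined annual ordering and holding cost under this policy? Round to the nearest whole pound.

£14,765

Annual ordering cost = (D/Q)·S = (10,700/525) × 378 = £7,704.00
Annual holding cost  = (Q/2)·H = (525/2) × 26.9 = £7,061.25
Total = £7,704.00 + £7,061.25 = £14,765.25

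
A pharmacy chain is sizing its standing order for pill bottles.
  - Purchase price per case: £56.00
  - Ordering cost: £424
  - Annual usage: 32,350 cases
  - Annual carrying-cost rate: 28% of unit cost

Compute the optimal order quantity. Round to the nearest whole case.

Carrying cost H = £56 × 28% = £15.6800/case/yr
EOQ = √(2DS/H) = √(2 × 32,350 × 424 / 15.68)
    = √(1,749,540.82) ≈ 1,322.70

1,323 cases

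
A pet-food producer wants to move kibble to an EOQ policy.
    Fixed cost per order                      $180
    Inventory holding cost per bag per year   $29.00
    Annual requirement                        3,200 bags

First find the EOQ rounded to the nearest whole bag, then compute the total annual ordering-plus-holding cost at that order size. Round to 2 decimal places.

$5,779.97

Optimal lot size Q* = (2 × 3,200 × $180 / $29)^½ ≈ 199.31 → Q = 199 bags
Annual ordering cost = (D/Q)·S = (3,200/199) × 180 = $2,894.47
Annual holding cost  = (Q/2)·H = (199/2) × 29 = $2,885.50
Total = $2,894.47 + $2,885.50 = $5,779.97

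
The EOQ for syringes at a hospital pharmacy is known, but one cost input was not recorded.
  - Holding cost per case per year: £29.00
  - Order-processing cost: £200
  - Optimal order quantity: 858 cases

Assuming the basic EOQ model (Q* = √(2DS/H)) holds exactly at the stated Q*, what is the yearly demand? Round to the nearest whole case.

53,372 cases per year

From Q* = √(2DS/H) ⇒ Q*² = 2DS/H.
D = Q²H / (2S) = 858² × 29 / (2 × 200) = 53,371.89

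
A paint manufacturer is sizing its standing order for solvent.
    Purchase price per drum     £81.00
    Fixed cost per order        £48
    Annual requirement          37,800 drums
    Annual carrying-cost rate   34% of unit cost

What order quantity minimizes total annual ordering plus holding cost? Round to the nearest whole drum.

363 drums

H = i·C = 0.34 × £81 = £27.5400 per drum-year
EOQ = √(2DS/H) = √(2 × 37,800 × 48 / 27.54)
    = √(131,764.71) ≈ 362.99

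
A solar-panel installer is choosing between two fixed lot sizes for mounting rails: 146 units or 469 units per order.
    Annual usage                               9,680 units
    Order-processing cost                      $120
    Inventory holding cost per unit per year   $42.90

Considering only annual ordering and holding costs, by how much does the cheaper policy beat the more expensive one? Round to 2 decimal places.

For each Q, cost = (D/Q)·S + (Q/2)·H.
TC(146) = (9,680/146)×120 + (146/2)×42.9 = $11,087.86
TC(469) = (9,680/469)×120 + (469/2)×42.9 = $12,536.81
Cheaper: Q = 146.  Difference = $1,448.94

$1,448.94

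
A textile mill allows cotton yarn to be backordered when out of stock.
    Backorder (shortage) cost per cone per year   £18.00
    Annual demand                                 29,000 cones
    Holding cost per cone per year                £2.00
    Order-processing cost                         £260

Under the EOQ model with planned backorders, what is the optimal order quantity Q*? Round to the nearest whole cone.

Basic EOQ = √(2·29,000·260/2) = 2,745.906
Backorder adjustment √((H+b)/b) = √((2+18)/18) = 1.0541
Q* = 2,745.906 × 1.0541 ≈ 2,894.44

2,894 cones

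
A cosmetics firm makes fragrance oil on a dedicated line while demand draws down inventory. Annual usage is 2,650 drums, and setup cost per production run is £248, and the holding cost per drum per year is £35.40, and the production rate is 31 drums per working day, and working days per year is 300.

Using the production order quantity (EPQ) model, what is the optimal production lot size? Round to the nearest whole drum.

Daily demand d = 2,650/300 = 8.833; p = 31; 1 − d/p = 0.71505
EPQ = √(2DS / (H(1 − d/p)))
    = √(2 × 2,650 × 248 / (35.4 × 0.71505)) ≈ 227.87

228 drums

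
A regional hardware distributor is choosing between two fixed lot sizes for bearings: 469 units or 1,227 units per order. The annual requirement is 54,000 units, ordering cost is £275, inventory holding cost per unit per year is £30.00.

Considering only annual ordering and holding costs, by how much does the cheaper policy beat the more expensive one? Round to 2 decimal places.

£8,190.42

Annual cost at Q: ordering D·S/Q plus holding Q·H/2.
TC(469) = (54,000/469)×275 + (469/2)×30 = £38,698.11
TC(1,227) = (54,000/1,227)×275 + (1,227/2)×30 = £30,507.69
|ΔTC| = |£38,698.11 − £30,507.69| = £8,190.42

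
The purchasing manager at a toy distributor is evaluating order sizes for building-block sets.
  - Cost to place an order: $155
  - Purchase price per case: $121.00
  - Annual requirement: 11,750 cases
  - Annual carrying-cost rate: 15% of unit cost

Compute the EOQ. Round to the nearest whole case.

Holding cost per case per year: H = 15% × $121 = $18.1500
Optimal lot size Q* = (2 × 11,750 × $155 / $18.15)^½ ≈ 447.98

448 cases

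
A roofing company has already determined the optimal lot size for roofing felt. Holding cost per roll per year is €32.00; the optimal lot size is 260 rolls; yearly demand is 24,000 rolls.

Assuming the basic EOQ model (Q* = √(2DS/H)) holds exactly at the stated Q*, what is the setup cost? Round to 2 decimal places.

€45.07

EOQ relation: Q² = 2DS/H, so rearrange for the unknown.
S = Q²H / (2D) = 260² × 32 / (2 × 24,000) = 45.0667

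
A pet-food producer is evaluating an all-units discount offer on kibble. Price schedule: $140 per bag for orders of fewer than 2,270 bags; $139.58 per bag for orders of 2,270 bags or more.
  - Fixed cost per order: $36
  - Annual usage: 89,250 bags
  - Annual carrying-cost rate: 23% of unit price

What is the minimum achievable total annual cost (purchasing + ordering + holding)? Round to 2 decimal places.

$12,495,367.78

H₁ = 23%×$140 = $32.2000;  H₂ = 23%×$139.58 = $32.1034
EOQ₁ = √(2×89,250×36/32.2000) = 446.73  (< 2,270, feasible at tier 1)
EOQ₂ = √(2×89,250×36/32.1034) = 447.40  (< 2,270 → use Q = 2,270 at tier-2 price)
TC(tier 1 (EOQ₁), Q≈446.7) = $12,509,384.62
TC(tier 2, Q≈2,270.0) = $12,495,367.78
Minimum at tier 2: $12,495,367.78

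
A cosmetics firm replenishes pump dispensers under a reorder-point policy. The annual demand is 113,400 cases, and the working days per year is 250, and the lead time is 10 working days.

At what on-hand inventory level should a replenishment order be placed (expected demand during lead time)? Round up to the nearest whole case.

Daily demand d = 113,400 / 250 = 453.600 cases/day
Demand during lead time = 453.600 × 10 = 4,536.00
Reorder point = 4,536.00 → round up

4,536 cases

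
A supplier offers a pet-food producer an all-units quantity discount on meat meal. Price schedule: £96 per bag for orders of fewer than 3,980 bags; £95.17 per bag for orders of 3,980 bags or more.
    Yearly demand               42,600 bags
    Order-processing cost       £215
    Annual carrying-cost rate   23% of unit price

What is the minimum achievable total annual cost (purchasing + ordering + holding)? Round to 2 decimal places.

H₁ = 23%×£96 = £22.0800;  H₂ = 23%×£95.17 = £21.8891
EOQ₁ = √(2×42,600×215/22.0800) = 910.83  (< 3,980, feasible at tier 1)
EOQ₂ = √(2×42,600×215/21.8891) = 914.80  (< 3,980 → use Q = 3,980 at tier-2 price)
TC(tier 1 (EOQ₁), Q≈910.8) = £4,109,711.23
TC(tier 2, Q≈3,980.0) = £4,100,102.57
Minimum at tier 2: £4,100,102.57

£4,100,102.57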